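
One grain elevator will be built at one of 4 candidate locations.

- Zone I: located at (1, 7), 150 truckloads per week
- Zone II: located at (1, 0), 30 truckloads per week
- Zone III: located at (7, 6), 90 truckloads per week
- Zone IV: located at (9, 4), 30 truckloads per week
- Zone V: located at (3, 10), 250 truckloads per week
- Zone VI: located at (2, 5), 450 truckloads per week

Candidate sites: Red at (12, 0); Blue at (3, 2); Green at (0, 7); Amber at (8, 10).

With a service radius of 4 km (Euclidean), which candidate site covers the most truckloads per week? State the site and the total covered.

Green, covering 600

Coverage radius r = 4 km; a point is covered iff (Δx)²+(Δy)² ≤ 4² = 16.
  Red (12, 0): covers {none} → 0
  Blue (3, 2): covers {Zone II, Zone VI} → 480
  Green (0, 7): covers {Zone I, Zone VI} → 600
  Amber (8, 10): covers {none} → 0
Maximum coverage at Green: 600 truckloads per week.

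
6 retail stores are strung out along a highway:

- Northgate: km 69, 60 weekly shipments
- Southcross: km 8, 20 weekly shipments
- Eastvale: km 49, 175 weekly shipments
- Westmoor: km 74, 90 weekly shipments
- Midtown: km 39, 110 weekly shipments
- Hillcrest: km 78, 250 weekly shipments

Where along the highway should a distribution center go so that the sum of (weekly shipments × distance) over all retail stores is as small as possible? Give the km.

For a sum of weighted absolute distances on a line, the optimum is the weighted median (not the mean). Total weight W = 705; half-weight = 352.5.
Sort by position and accumulate weight:
  km 8 (Southcross, w=20) → cum 20
  km 39 (Midtown, w=110) → cum 130
  km 49 (Eastvale, w=175) → cum 305
  km 69 (Northgate, w=60) → cum 365  ≥ 352.5 → median here
  km 74 (Westmoor, w=90) → cum 455
  km 78 (Hillcrest, w=250) → cum 705
Optimal location: km 69.

x = 69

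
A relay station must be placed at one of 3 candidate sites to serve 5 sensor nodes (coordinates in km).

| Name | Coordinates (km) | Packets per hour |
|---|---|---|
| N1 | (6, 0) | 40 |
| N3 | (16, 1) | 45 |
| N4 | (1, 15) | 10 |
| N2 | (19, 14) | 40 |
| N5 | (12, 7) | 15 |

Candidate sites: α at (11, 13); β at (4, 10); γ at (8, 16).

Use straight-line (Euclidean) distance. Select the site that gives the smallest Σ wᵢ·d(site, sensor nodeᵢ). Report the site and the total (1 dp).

Total weighted distance at each candidate:
  α (11, 13): total = 1657.8
  β (4, 10): total = 1890.4
  γ (8, 16): total = 2075.6
Minimum is at α with total 1657.8 km.

α, total 1657.8 km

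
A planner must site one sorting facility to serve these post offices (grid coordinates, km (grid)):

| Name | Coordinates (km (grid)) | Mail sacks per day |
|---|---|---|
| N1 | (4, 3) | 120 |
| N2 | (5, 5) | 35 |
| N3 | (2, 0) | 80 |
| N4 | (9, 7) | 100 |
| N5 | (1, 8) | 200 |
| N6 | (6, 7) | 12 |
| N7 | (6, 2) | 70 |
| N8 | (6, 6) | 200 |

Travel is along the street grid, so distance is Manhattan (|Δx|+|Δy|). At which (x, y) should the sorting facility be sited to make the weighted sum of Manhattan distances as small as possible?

(5, 6)

Manhattan distance separates: Σwᵢ(|x−xᵢ|+|y−yᵢ|) = Σwᵢ|x−xᵢ| + Σwᵢ|y−yᵢ|, so x and y are optimised independently as 1-D weighted medians.
Total weight W = 817; half = 408.5.
x-coordinate, sorted with cumulative weight:
  x=1 (N5, w=200) cum 200
  x=2 (N3, w=80) cum 280
  x=4 (N1, w=120) cum 400
  x=5 (N2, w=35) cum 435  ← median
  x=6 (N6, w=12) cum 447
  x=6 (N7, w=70) cum 517
  x=6 (N8, w=200) cum 717
  x=9 (N4, w=100) cum 817
⇒ x* = 5
y-coordinate, sorted with cumulative weight:
  y=0 (N3, w=80) cum 80
  y=2 (N7, w=70) cum 150
  y=3 (N1, w=120) cum 270
  y=5 (N2, w=35) cum 305
  y=6 (N8, w=200) cum 505  ← median
  y=7 (N4, w=100) cum 605
  y=7 (N6, w=12) cum 617
  y=8 (N5, w=200) cum 817
⇒ y* = 6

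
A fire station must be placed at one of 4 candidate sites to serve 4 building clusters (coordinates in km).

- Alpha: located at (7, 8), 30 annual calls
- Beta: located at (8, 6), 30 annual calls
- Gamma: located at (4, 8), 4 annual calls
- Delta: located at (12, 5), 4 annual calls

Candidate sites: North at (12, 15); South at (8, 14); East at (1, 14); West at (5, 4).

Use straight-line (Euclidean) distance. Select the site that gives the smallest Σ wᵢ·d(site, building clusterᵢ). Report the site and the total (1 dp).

West, total 287.1 km

Total weighted distance at each candidate:
  North (12, 15): total = 636.1
  South (8, 14): total = 490.7
  East (1, 14): total = 657.1
  West (5, 4): total = 287.1
Minimum is at West with total 287.1 km.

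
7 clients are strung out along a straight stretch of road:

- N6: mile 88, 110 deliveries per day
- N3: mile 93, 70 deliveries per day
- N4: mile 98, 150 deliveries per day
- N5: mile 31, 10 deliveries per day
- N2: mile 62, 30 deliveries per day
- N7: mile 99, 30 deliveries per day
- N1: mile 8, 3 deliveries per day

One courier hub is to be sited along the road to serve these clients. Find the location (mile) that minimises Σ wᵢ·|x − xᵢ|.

For a sum of weighted absolute distances on a line, the optimum is the weighted median (not the mean). Total weight W = 403; half-weight = 201.5.
Sort by position and accumulate weight:
  mile 8 (N1, w=3) → cum 3
  mile 31 (N5, w=10) → cum 13
  mile 62 (N2, w=30) → cum 43
  mile 88 (N6, w=110) → cum 153
  mile 93 (N3, w=70) → cum 223  ≥ 201.5 → median here
  mile 98 (N4, w=150) → cum 373
  mile 99 (N7, w=30) → cum 403
Optimal location: mile 93.

x = 93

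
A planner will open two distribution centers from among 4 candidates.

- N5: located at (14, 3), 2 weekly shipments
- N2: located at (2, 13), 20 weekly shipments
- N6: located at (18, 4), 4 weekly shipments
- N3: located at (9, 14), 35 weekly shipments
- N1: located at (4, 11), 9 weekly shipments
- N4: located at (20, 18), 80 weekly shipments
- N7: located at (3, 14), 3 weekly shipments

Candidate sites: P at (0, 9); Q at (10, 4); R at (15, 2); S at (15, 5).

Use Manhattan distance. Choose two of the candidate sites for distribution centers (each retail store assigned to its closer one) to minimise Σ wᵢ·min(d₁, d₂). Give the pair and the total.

Evaluate every pair (each demand assigned to the nearer of the two):
  {P, S}: total = 2150
  {Q, S}: total = 2355
  {P, R}: total = 2392
  {P, Q}: total = 2545
  {Q, R}: total = 2597
  {R, S}: total = 2621
Best pair: {P, S} with total 2150.

{P, S}, total 2150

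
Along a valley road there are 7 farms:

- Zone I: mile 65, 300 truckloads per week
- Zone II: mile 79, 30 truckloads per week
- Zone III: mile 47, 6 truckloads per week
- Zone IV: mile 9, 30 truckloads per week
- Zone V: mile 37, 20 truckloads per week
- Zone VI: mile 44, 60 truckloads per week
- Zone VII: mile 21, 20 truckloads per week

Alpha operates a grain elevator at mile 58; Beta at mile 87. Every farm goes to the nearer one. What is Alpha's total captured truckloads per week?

436

The indifferent point is the midpoint (58+87)/2 = 72.5; farms left of it (closer to Alpha at 58) go to Alpha, those right go to Beta.
  Zone IV at 9 (w=30) → Alpha
  Zone VII at 21 (w=20) → Alpha
  Zone V at 37 (w=20) → Alpha
  Zone VI at 44 (w=60) → Alpha
  Zone III at 47 (w=6) → Alpha
  Zone I at 65 (w=300) → Alpha
  Zone II at 79 (w=30) → Beta
Alpha captures 436; Beta captures 30.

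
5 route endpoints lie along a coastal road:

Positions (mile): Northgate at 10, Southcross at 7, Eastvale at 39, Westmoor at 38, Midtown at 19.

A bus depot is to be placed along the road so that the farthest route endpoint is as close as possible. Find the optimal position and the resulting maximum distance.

The 1-center on a line is the midpoint of the two extreme points: leftmost at 7, rightmost at 39.
Optimal location = (7 + 39)/2 = 23; maximum distance = (39 − 7)/2 = 16.

location 23, max distance 16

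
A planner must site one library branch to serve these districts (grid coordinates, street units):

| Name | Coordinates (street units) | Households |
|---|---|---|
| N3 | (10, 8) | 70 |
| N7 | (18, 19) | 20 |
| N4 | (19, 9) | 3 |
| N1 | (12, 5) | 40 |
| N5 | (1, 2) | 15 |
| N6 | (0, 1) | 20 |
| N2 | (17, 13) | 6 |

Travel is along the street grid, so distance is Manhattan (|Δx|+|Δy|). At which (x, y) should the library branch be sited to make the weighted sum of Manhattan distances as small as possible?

Manhattan distance separates: Σwᵢ(|x−xᵢ|+|y−yᵢ|) = Σwᵢ|x−xᵢ| + Σwᵢ|y−yᵢ|, so x and y are optimised independently as 1-D weighted medians.
Total weight W = 174; half = 87.
x-coordinate, sorted with cumulative weight:
  x=0 (N6, w=20) cum 20
  x=1 (N5, w=15) cum 35
  x=10 (N3, w=70) cum 105  ← median
  x=12 (N1, w=40) cum 145
  x=17 (N2, w=6) cum 151
  x=18 (N7, w=20) cum 171
  x=19 (N4, w=3) cum 174
⇒ x* = 10
y-coordinate, sorted with cumulative weight:
  y=1 (N6, w=20) cum 20
  y=2 (N5, w=15) cum 35
  y=5 (N1, w=40) cum 75
  y=8 (N3, w=70) cum 145  ← median
  y=9 (N4, w=3) cum 148
  y=13 (N2, w=6) cum 154
  y=19 (N7, w=20) cum 174
⇒ y* = 8

(10, 8)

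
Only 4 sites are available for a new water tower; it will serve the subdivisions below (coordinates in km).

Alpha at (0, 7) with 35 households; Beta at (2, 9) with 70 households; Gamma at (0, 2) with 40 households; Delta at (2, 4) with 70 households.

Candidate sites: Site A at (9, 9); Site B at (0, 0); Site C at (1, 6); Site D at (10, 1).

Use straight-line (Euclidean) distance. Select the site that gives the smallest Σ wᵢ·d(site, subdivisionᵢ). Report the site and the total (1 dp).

Total weighted distance at each candidate:
  Site A (9, 9): total = 1870.9
  Site B (0, 0): total = 1283.4
  Site C (1, 6): total = 592.3
  Site D (10, 1): total = 2200.2
Minimum is at Site C with total 592.3 km.

Site C, total 592.3 km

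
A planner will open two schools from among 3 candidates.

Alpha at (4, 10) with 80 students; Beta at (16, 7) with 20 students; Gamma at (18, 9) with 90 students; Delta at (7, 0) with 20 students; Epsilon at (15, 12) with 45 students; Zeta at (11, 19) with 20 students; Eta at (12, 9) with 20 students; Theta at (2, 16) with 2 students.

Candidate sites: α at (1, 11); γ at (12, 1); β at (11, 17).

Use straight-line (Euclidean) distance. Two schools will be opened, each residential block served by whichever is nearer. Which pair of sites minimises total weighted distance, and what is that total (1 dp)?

Evaluate every pair (each demand assigned to the nearer of the two):
  {α, β}: total = 2183.5
  {α, γ}: total = 2338.6
  {γ, β}: total = 2444.4
Best pair: {α, β} with total 2183.5.

{α, β}, total 2183.5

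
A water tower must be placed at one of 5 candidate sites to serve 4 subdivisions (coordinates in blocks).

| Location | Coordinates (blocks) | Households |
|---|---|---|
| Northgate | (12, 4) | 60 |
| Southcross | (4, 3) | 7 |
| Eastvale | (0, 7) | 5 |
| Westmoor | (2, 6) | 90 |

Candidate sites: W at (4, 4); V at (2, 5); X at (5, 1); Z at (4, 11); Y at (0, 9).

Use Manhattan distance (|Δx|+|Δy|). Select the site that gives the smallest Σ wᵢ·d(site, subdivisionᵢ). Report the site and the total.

V, total 798 blocks

Total weighted distance at each candidate:
  W (4, 4): total = 882
  V (2, 5): total = 798
  X (5, 1): total = 1396
  Z (4, 11): total = 1626
  Y (0, 9): total = 1550
Minimum is at V with total 798 blocks.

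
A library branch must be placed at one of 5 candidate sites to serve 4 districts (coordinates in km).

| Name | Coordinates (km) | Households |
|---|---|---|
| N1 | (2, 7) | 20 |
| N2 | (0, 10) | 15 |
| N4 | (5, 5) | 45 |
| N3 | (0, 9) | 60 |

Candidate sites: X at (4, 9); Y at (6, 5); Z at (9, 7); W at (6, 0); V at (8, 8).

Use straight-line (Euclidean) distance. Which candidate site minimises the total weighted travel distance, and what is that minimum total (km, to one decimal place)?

X, total 544.0 km

Total weighted distance at each candidate:
  X (4, 9): total = 544.0
  Y (6, 5): total = 684.3
  Z (9, 7): total = 1036.7
  W (6, 0): total = 1214.6
  V (8, 8): total = 920.0
Minimum is at X with total 544.0 km.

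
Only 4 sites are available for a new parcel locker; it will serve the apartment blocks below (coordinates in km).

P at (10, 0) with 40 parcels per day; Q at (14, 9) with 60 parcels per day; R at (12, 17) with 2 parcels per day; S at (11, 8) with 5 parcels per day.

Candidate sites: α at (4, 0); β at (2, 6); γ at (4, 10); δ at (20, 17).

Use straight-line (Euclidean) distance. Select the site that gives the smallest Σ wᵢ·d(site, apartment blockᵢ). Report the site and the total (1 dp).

Total weighted distance at each candidate:
  α (4, 0): total = 1137.9
  β (2, 6): total = 1218.0
  γ (4, 10): total = 1127.1
  δ (20, 17): total = 1468.6
Minimum is at γ with total 1127.1 km.

γ, total 1127.1 km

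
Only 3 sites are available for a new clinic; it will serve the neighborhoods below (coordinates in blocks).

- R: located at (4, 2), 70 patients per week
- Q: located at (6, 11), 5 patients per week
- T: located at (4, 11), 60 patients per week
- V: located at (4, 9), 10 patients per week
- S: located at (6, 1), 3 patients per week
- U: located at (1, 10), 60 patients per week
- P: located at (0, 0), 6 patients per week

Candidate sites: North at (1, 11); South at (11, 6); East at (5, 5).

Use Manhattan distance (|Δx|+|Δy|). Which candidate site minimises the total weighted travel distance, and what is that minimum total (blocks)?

Total weighted distance at each candidate:
  North (1, 11): total = 1272
  South (11, 6): total = 2612
  East (5, 5): total = 1400
Minimum is at North with total 1272 blocks.

North, total 1272 blocks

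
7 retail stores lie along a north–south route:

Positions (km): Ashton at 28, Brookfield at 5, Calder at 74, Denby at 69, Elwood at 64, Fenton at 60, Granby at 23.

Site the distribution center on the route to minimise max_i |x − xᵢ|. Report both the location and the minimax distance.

The 1-center on a line is the midpoint of the two extreme points: leftmost at 5, rightmost at 74.
Optimal location = (5 + 74)/2 = 39.5; maximum distance = (74 − 5)/2 = 34.5.

location 39.5, max distance 34.5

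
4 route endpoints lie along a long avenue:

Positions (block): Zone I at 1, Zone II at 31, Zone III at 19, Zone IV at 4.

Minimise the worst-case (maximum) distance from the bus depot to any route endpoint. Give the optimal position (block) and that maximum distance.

The 1-center on a line is the midpoint of the two extreme points: leftmost at 1, rightmost at 31.
Optimal location = (1 + 31)/2 = 16; maximum distance = (31 − 1)/2 = 15.

location 16, max distance 15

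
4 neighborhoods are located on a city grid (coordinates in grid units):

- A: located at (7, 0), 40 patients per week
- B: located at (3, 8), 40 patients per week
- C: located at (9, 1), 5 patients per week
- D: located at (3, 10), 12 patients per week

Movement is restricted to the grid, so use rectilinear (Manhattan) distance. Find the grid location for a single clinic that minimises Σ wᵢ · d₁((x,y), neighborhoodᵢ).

Manhattan distance separates: Σwᵢ(|x−xᵢ|+|y−yᵢ|) = Σwᵢ|x−xᵢ| + Σwᵢ|y−yᵢ|, so x and y are optimised independently as 1-D weighted medians.
Total weight W = 97; half = 48.5.
x-coordinate, sorted with cumulative weight:
  x=3 (B, w=40) cum 40
  x=3 (D, w=12) cum 52  ← median
  x=7 (A, w=40) cum 92
  x=9 (C, w=5) cum 97
⇒ x* = 3
y-coordinate, sorted with cumulative weight:
  y=0 (A, w=40) cum 40
  y=1 (C, w=5) cum 45
  y=8 (B, w=40) cum 85  ← median
  y=10 (D, w=12) cum 97
⇒ y* = 8

(3, 8)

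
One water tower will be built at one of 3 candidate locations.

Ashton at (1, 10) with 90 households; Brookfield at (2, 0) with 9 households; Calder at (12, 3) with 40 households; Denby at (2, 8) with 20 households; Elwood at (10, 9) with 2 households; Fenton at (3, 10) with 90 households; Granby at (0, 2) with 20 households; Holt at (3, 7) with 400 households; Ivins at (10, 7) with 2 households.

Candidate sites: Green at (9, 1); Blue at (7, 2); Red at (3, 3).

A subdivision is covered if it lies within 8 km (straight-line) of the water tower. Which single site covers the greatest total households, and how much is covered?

Coverage radius r = 8 km; a point is covered iff (Δx)²+(Δy)² ≤ 8² = 64.
  Green (9, 1): covers {Brookfield, Calder, Ivins} → 51
  Blue (7, 2): covers {Brookfield, Calder, Denby, Elwood, Granby, Holt, Ivins} → 493
  Red (3, 3): covers {Ashton, Brookfield, Denby, Fenton, Granby, Holt} → 629
Maximum coverage at Red: 629 households.

Red, covering 629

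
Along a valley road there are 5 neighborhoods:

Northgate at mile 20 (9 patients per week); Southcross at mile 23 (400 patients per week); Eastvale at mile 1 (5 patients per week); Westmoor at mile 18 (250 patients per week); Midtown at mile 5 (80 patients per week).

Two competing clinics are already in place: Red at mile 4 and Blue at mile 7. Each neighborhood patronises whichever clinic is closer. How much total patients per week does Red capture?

The indifferent point is the midpoint (4+7)/2 = 5.5; neighborhoods left of it (closer to Red at 4) go to Red, those right go to Blue.
  Eastvale at 1 (w=5) → Red
  Midtown at 5 (w=80) → Red
  Westmoor at 18 (w=250) → Blue
  Northgate at 20 (w=9) → Blue
  Southcross at 23 (w=400) → Blue
Red captures 85; Blue captures 659.

85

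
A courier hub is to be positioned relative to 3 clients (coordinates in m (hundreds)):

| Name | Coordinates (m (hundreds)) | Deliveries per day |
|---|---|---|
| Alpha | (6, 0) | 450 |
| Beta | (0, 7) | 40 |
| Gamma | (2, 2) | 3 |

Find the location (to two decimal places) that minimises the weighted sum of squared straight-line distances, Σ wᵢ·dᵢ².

(5.49, 0.58)

The minimiser of Σwᵢ‖p−pᵢ‖² is the weighted centroid p* = (Σwᵢpᵢ)/(Σwᵢ).
Σwᵢ = 493.
Σwᵢxᵢ = 450·6 + 40·0 + 3·2 = 2706.
Σwᵢyᵢ = 450·0 + 40·7 + 3·2 = 286.
x* = 2706/493 = 5.49, y* = 286/493 = 0.58.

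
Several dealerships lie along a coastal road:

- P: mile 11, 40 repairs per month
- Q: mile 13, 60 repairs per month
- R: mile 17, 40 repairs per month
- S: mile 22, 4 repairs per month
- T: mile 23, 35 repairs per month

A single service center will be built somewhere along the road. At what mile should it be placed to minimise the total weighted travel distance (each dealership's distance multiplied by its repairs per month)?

x = 13

For a sum of weighted absolute distances on a line, the optimum is the weighted median (not the mean). Total weight W = 179; half-weight = 89.5.
Sort by position and accumulate weight:
  mile 11 (P, w=40) → cum 40
  mile 13 (Q, w=60) → cum 100  ≥ 89.5 → median here
  mile 17 (R, w=40) → cum 140
  mile 22 (S, w=4) → cum 144
  mile 23 (T, w=35) → cum 179
Optimal location: mile 13.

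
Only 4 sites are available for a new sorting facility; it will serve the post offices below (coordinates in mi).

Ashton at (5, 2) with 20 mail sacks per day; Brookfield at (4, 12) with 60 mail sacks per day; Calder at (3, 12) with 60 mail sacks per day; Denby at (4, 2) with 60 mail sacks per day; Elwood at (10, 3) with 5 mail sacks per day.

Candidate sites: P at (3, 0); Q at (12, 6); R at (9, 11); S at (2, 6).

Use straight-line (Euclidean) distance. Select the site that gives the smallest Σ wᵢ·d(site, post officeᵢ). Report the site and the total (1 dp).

Total weighted distance at each candidate:
  P (3, 0): total = 1671.3
  Q (12, 6): total = 1964.9
  R (9, 11): total = 1525.9
  S (2, 6): total = 1155.5
Minimum is at S with total 1155.5 mi.

S, total 1155.5 mi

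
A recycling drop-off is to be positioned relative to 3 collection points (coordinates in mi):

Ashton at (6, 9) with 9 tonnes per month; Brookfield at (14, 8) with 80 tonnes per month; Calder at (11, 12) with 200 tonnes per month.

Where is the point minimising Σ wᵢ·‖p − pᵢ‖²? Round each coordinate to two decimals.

The minimiser of Σwᵢ‖p−pᵢ‖² is the weighted centroid p* = (Σwᵢpᵢ)/(Σwᵢ).
Σwᵢ = 289.
Σwᵢxᵢ = 9·6 + 80·14 + 200·11 = 3374.
Σwᵢyᵢ = 9·9 + 80·8 + 200·12 = 3121.
x* = 3374/289 = 11.67, y* = 3121/289 = 10.80.

(11.67, 10.80)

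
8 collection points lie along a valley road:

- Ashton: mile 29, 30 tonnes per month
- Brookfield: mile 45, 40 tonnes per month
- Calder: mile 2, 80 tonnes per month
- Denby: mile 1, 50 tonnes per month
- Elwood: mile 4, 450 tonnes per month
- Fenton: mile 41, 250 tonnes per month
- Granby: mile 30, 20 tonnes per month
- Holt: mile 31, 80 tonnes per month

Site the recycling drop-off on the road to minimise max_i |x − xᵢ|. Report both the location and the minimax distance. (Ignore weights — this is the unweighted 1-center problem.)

location 23, max distance 22

The 1-center on a line is the midpoint of the two extreme points: leftmost at 1, rightmost at 45.
Optimal location = (1 + 45)/2 = 23; maximum distance = (45 − 1)/2 = 22.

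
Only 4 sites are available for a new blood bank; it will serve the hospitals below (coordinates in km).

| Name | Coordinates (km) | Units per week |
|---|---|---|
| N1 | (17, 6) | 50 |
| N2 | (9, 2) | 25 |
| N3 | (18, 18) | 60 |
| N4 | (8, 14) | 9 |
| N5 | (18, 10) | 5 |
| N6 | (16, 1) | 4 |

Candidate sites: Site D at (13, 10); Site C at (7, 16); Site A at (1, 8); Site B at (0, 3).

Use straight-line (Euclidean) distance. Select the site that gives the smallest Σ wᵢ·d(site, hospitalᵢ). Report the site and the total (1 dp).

Site D, total 1193.1 km

Total weighted distance at each candidate:
  Site D (13, 10): total = 1193.1
  Site C (7, 16): total = 1884.2
  Site A (1, 8): total = 2474.4
  Site B (0, 3): total = 2778.8
Minimum is at Site D with total 1193.1 km.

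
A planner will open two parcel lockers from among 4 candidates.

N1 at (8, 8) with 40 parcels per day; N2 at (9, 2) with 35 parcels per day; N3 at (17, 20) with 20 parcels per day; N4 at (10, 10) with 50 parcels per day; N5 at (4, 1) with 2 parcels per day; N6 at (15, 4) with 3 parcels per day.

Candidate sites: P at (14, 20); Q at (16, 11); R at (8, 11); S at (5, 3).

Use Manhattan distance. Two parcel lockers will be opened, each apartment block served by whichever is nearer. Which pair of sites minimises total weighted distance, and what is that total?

Evaluate every pair (each demand assigned to the nearer of the two):
  {P, R}: total = 750
  {R, S}: total = 844
  {Q, R}: total = 872
  {Q, S}: total = 1075
  {P, S}: total = 1194
  {P, Q}: total = 1478
Best pair: {P, R} with total 750.

{P, R}, total 750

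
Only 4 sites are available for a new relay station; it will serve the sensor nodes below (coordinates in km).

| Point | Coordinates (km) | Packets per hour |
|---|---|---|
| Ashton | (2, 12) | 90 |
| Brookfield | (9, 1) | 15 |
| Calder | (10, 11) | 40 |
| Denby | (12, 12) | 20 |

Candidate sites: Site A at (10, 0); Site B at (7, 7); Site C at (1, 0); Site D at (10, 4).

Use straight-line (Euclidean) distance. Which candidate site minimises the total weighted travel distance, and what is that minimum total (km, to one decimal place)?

Total weighted distance at each candidate:
  Site A (10, 0): total = 2002.5
  Site B (7, 7): total = 1072.7
  Site C (1, 0): total = 2098.8
  Site D (10, 4): total = 1510.6
Minimum is at Site B with total 1072.7 km.

Site B, total 1072.7 km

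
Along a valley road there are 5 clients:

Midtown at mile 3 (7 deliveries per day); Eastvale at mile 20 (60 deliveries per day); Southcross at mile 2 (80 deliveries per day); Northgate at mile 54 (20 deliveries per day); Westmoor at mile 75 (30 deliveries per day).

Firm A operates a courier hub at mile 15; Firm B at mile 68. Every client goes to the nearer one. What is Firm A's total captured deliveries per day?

147

The indifferent point is the midpoint (15+68)/2 = 41.5; clients left of it (closer to Firm A at 15) go to Firm A, those right go to Firm B.
  Southcross at 2 (w=80) → Firm A
  Midtown at 3 (w=7) → Firm A
  Eastvale at 20 (w=60) → Firm A
  Northgate at 54 (w=20) → Firm B
  Westmoor at 75 (w=30) → Firm B
Firm A captures 147; Firm B captures 50.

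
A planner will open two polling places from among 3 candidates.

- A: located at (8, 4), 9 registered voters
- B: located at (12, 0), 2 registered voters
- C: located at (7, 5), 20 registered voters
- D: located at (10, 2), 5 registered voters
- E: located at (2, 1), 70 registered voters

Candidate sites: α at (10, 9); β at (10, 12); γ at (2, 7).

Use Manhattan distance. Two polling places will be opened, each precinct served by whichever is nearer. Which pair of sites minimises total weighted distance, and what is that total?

Evaluate every pair (each demand assigned to the nearer of the two):
  {α, γ}: total = 680
  {β, γ}: total = 719
  {α, β}: total = 1380
Best pair: {α, γ} with total 680.

{α, γ}, total 680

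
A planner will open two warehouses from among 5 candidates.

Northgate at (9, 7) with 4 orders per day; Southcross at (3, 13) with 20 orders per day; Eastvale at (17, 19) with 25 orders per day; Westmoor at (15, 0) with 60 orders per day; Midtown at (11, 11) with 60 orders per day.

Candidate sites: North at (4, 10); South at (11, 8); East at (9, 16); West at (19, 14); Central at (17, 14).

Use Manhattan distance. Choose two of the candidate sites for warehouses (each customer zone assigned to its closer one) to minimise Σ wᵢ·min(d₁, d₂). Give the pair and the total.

{South, Central}, total 1297

Evaluate every pair (each demand assigned to the nearer of the two):
  {South, Central}: total = 1297
  {South, West}: total = 1347
  {South, East}: total = 1367
  {North, South}: total = 1417
  {North, Central}: total = 1677
  {East, Central}: total = 1721
  {North, West}: total = 1847
  {East, West}: total = 1891
  {West, Central}: total = 1985
  {North, East}: total = 2067
Best pair: {South, Central} with total 1297.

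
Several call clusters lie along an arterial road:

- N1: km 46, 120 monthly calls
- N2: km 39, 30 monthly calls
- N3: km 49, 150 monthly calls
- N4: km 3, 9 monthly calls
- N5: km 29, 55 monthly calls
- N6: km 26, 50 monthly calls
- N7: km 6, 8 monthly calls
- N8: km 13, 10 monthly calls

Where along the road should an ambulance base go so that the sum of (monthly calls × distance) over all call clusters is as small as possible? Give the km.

x = 46

For a sum of weighted absolute distances on a line, the optimum is the weighted median (not the mean). Total weight W = 432; half-weight = 216.
Sort by position and accumulate weight:
  km 3 (N4, w=9) → cum 9
  km 6 (N7, w=8) → cum 17
  km 13 (N8, w=10) → cum 27
  km 26 (N6, w=50) → cum 77
  km 29 (N5, w=55) → cum 132
  km 39 (N2, w=30) → cum 162
  km 46 (N1, w=120) → cum 282  ≥ 216 → median here
  km 49 (N3, w=150) → cum 432
Optimal location: km 46.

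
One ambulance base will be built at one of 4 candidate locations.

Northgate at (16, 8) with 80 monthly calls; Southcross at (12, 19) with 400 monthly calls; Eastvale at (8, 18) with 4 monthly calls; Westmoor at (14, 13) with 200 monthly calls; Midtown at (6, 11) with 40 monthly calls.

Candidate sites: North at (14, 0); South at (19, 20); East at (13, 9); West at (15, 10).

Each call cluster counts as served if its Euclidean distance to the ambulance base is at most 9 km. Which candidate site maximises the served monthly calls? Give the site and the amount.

South, covering 600

Coverage radius r = 9 km; a point is covered iff (Δx)²+(Δy)² ≤ 9² = 81.
  North (14, 0): covers {Northgate} → 80
  South (19, 20): covers {Southcross, Westmoor} → 600
  East (13, 9): covers {Northgate, Westmoor, Midtown} → 320
  West (15, 10): covers {Northgate, Westmoor} → 280
Maximum coverage at South: 600 monthly calls.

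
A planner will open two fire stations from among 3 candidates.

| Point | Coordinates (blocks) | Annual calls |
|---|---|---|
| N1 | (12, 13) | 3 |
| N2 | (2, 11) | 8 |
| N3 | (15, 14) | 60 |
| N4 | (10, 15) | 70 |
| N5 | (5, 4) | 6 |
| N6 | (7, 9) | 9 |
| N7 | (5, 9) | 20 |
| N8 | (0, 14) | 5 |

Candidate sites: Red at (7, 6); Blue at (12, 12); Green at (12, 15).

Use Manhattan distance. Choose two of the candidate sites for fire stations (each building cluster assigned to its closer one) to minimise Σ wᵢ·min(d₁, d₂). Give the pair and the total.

{Red, Green}, total 682

Evaluate every pair (each demand assigned to the nearer of the two):
  {Red, Green}: total = 682
  {Blue, Green}: total = 898
  {Red, Blue}: total = 954
Best pair: {Red, Green} with total 682.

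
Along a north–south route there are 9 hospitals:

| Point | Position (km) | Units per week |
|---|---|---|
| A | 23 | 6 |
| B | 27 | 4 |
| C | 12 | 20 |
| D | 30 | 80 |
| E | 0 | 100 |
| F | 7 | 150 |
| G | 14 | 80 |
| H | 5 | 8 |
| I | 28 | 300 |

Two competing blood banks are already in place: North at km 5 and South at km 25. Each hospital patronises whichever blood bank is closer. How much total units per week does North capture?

The indifferent point is the midpoint (5+25)/2 = 15; hospitals left of it (closer to North at 5) go to North, those right go to South.
  E at 0 (w=100) → North
  H at 5 (w=8) → North
  F at 7 (w=150) → North
  C at 12 (w=20) → North
  G at 14 (w=80) → North
  A at 23 (w=6) → South
  B at 27 (w=4) → South
  I at 28 (w=300) → South
  D at 30 (w=80) → South
North captures 358; South captures 390.

358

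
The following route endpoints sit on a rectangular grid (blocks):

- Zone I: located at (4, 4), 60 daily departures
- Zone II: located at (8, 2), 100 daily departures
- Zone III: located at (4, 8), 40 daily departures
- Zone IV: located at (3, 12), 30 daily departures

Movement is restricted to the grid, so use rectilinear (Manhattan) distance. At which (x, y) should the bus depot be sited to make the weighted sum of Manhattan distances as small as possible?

Manhattan distance separates: Σwᵢ(|x−xᵢ|+|y−yᵢ|) = Σwᵢ|x−xᵢ| + Σwᵢ|y−yᵢ|, so x and y are optimised independently as 1-D weighted medians.
Total weight W = 230; half = 115.
x-coordinate, sorted with cumulative weight:
  x=3 (Zone IV, w=30) cum 30
  x=4 (Zone I, w=60) cum 90
  x=4 (Zone III, w=40) cum 130  ← median
  x=8 (Zone II, w=100) cum 230
⇒ x* = 4
y-coordinate, sorted with cumulative weight:
  y=2 (Zone II, w=100) cum 100
  y=4 (Zone I, w=60) cum 160  ← median
  y=8 (Zone III, w=40) cum 200
  y=12 (Zone IV, w=30) cum 230
⇒ y* = 4

(4, 4)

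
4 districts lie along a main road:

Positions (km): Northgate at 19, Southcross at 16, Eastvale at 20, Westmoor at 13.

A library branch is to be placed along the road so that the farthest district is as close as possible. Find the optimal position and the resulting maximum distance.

The 1-center on a line is the midpoint of the two extreme points: leftmost at 13, rightmost at 20.
Optimal location = (13 + 20)/2 = 16.5; maximum distance = (20 − 13)/2 = 3.5.

location 16.5, max distance 3.5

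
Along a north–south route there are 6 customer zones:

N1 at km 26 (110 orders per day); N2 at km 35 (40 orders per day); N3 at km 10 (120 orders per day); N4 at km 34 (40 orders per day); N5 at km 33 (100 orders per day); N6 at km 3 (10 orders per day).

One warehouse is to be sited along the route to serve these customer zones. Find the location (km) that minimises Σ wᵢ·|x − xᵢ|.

x = 26

For a sum of weighted absolute distances on a line, the optimum is the weighted median (not the mean). Total weight W = 420; half-weight = 210.
Sort by position and accumulate weight:
  km 3 (N6, w=10) → cum 10
  km 10 (N3, w=120) → cum 130
  km 26 (N1, w=110) → cum 240  ≥ 210 → median here
  km 33 (N5, w=100) → cum 340
  km 34 (N4, w=40) → cum 380
  km 35 (N2, w=40) → cum 420
Optimal location: km 26.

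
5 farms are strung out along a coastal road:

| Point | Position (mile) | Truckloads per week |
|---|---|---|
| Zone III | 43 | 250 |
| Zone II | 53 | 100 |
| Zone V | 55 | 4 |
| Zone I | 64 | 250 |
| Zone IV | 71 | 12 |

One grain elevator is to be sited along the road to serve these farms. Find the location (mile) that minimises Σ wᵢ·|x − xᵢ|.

x = 53

For a sum of weighted absolute distances on a line, the optimum is the weighted median (not the mean). Total weight W = 616; half-weight = 308.
Sort by position and accumulate weight:
  mile 43 (Zone III, w=250) → cum 250
  mile 53 (Zone II, w=100) → cum 350  ≥ 308 → median here
  mile 55 (Zone V, w=4) → cum 354
  mile 64 (Zone I, w=250) → cum 604
  mile 71 (Zone IV, w=12) → cum 616
Optimal location: mile 53.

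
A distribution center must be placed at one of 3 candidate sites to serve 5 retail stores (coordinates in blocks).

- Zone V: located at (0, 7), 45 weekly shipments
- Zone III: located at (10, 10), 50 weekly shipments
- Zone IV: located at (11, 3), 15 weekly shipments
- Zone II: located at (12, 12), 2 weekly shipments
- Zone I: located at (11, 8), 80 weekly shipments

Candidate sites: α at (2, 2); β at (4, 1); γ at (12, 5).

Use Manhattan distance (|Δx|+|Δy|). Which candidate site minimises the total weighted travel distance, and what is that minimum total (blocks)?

Total weighted distance at each candidate:
  α (2, 2): total = 2505
  β (4, 1): total = 2493
  γ (12, 5): total = 1359
Minimum is at γ with total 1359 blocks.

γ, total 1359 blocks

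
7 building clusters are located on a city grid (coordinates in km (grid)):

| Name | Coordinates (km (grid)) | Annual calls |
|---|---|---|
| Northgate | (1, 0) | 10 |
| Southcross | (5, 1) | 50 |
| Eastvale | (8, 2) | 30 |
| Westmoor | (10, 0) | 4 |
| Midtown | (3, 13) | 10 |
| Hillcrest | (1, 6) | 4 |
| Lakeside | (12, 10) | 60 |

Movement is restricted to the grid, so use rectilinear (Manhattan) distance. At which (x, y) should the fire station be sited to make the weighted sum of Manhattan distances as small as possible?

(8, 2)

Manhattan distance separates: Σwᵢ(|x−xᵢ|+|y−yᵢ|) = Σwᵢ|x−xᵢ| + Σwᵢ|y−yᵢ|, so x and y are optimised independently as 1-D weighted medians.
Total weight W = 168; half = 84.
x-coordinate, sorted with cumulative weight:
  x=1 (Northgate, w=10) cum 10
  x=1 (Hillcrest, w=4) cum 14
  x=3 (Midtown, w=10) cum 24
  x=5 (Southcross, w=50) cum 74
  x=8 (Eastvale, w=30) cum 104  ← median
  x=10 (Westmoor, w=4) cum 108
  x=12 (Lakeside, w=60) cum 168
⇒ x* = 8
y-coordinate, sorted with cumulative weight:
  y=0 (Northgate, w=10) cum 10
  y=0 (Westmoor, w=4) cum 14
  y=1 (Southcross, w=50) cum 64
  y=2 (Eastvale, w=30) cum 94  ← median
  y=6 (Hillcrest, w=4) cum 98
  y=10 (Lakeside, w=60) cum 158
  y=13 (Midtown, w=10) cum 168
⇒ y* = 2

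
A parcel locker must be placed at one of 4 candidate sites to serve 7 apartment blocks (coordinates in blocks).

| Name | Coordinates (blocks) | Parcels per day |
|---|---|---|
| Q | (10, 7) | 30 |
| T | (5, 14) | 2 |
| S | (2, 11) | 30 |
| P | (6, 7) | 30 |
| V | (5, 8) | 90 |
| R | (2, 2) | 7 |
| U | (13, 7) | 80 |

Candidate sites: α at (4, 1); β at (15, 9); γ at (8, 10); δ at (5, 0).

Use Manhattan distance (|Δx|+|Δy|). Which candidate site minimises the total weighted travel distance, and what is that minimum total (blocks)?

γ, total 1712 blocks

Total weighted distance at each candidate:
  α (4, 1): total = 2929
  β (15, 9): total = 2470
  γ (8, 10): total = 1712
  δ (5, 0): total = 3003
Minimum is at γ with total 1712 blocks.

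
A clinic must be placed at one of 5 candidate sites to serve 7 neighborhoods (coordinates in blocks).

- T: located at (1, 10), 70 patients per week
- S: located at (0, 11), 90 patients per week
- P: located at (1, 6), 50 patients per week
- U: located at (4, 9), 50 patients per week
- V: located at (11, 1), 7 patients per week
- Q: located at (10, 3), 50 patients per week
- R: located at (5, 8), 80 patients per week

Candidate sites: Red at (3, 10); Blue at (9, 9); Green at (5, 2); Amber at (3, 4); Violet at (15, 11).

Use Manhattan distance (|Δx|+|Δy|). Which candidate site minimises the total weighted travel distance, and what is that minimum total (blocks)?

Red, total 2039 blocks

Total weighted distance at each candidate:
  Red (3, 10): total = 2039
  Blue (9, 9): total = 3240
  Green (5, 2): total = 3729
  Amber (3, 4): total = 2917
  Violet (15, 11): total = 5788
Minimum is at Red with total 2039 blocks.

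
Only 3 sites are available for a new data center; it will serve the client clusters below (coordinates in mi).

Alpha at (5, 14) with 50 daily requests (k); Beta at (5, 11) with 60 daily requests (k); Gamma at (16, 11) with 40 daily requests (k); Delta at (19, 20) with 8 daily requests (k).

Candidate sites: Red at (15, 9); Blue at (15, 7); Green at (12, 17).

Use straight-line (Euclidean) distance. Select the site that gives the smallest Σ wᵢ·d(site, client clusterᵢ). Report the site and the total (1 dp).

Green, total 1283.3 mi

Total weighted distance at each candidate:
  Red (15, 9): total = 1354.0
  Blue (15, 7): total = 1530.3
  Green (12, 17): total = 1283.3
Minimum is at Green with total 1283.3 mi.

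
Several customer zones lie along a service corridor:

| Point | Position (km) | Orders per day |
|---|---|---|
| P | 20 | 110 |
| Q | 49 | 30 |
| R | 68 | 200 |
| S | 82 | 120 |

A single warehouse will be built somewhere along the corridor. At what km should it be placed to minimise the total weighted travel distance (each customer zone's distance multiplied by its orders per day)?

x = 68

For a sum of weighted absolute distances on a line, the optimum is the weighted median (not the mean). Total weight W = 460; half-weight = 230.
Sort by position and accumulate weight:
  km 20 (P, w=110) → cum 110
  km 49 (Q, w=30) → cum 140
  km 68 (R, w=200) → cum 340  ≥ 230 → median here
  km 82 (S, w=120) → cum 460
Optimal location: km 68.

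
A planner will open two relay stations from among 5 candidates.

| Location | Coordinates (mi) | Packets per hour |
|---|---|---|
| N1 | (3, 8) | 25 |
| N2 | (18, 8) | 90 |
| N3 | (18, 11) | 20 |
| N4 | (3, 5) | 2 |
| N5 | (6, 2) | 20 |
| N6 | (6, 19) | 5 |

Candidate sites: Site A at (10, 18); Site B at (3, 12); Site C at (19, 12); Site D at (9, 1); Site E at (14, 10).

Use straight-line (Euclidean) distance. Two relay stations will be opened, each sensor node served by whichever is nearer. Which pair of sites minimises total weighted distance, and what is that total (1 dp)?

Evaluate every pair (each demand assigned to the nearer of the two):
  {Site B, Site C}: total = 760.2
  {Site C, Site D}: total = 781.3
  {Site B, Site E}: total = 845.8
  {Site D, Site E}: total = 853.3
  {Site C, Site E}: total = 989.5
  {Site A, Site E}: total = 1035.5
  {Site A, Site C}: total = 1082.7
  {Site B, Site D}: total = 1510.6
  {Site A, Site D}: total = 1567.5
  {Site A, Site B}: total = 1708.6
Best pair: {Site B, Site C} with total 760.2.

{Site B, Site C}, total 760.2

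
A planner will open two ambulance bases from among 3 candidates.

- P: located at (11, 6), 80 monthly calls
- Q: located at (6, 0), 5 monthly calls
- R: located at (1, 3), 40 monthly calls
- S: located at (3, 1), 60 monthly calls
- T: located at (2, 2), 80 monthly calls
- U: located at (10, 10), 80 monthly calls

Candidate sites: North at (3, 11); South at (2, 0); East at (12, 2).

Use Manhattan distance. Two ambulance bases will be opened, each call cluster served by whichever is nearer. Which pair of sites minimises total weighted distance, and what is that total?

Evaluate every pair (each demand assigned to the nearer of the two):
  {South, East}: total = 1660
  {North, South}: total = 2140
  {North, East}: total = 2880
Best pair: {South, East} with total 1660.

{South, East}, total 1660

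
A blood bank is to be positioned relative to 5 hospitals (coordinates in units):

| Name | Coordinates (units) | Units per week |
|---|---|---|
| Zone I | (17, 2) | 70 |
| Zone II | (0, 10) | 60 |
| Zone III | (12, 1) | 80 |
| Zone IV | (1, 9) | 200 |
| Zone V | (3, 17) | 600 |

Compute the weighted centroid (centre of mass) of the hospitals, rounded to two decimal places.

(4.11, 12.69)

The minimiser of Σwᵢ‖p−pᵢ‖² is the weighted centroid p* = (Σwᵢpᵢ)/(Σwᵢ).
Σwᵢ = 1010.
Σwᵢxᵢ = 70·17 + 60·0 + 80·12 + 200·1 + 600·3 = 4150.
Σwᵢyᵢ = 70·2 + 60·10 + 80·1 + 200·9 + 600·17 = 12820.
x* = 4150/1010 = 4.11, y* = 12820/1010 = 12.69.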